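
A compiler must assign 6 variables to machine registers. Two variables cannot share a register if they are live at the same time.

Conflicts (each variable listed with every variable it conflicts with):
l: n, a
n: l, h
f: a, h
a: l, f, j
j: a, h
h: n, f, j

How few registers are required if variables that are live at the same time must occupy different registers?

3

The cycle l-n-h-j-a-l has odd length 5, so it cannot be 2-colored; at least 3 registers are needed.
3 registers suffice: l=3, n=2, f=2, a=1, j=2, h=1. Each listed conflict is separated.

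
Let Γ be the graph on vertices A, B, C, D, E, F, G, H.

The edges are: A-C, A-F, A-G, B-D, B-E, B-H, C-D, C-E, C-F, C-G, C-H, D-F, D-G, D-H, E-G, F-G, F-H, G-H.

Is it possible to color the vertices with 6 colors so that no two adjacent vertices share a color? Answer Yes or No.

Yes

The chromatic number is 5. C, D, F, G, H form a clique, so at least 5 colors are needed.
5 colors suffice: color 1 → {B, C}; color 2 → {G}; color 3 → {A, D, E}; color 4 → {H}; color 5 → {F}.
Since 6 ≥ 5, a proper 6-coloring certainly exists.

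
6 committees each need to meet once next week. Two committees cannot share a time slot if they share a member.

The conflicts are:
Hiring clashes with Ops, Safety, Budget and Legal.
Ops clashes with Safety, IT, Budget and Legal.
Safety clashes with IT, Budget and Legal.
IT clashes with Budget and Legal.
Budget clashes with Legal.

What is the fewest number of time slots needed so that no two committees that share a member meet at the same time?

5

Hiring, Ops, Safety, Budget, Legal are mutually in conflict, so at least 5 time slots are needed.
5 time slots suffice: time slot 1 → {Legal}; time slot 2 → {Budget}; time slot 3 → {Ops}; time slot 4 → {Safety}; time slot 5 → {Hiring, IT}. Every pair that conflicts lands in different time slots.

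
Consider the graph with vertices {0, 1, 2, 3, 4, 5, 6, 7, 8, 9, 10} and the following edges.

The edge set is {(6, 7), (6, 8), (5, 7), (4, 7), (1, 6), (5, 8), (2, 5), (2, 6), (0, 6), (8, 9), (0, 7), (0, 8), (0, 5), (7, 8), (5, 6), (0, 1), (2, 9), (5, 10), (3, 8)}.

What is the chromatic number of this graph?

0, 5, 6, 7, 8 are mutually adjacent (a clique of size 5), so at least 5 colors are needed.
5 colors suffice: color a → {3, 4, 6, 9, 10}; color b → {1, 5}; color c → {2, 8}; color d → {0}; color e → {7}. No two adjacent vertices share a color.

5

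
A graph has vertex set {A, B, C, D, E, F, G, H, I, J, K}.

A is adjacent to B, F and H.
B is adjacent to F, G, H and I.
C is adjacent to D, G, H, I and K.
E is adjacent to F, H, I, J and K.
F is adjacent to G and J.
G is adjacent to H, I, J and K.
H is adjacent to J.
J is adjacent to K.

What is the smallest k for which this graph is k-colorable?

3

G, J, K are pairwise adjacent, so at least 3 colors are needed.
3 colors suffice: color red → {A, D, E, G}; color blue → {F, H, I, K}; color green → {B, C, J}. No two adjacent vertices share a color.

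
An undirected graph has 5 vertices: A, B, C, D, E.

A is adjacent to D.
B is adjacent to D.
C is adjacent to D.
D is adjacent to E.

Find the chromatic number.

2

A and D are adjacent, so at least 2 colors are needed.
2 colors suffice: color 1 → {D}; color 2 → {A, B, C, E}. Every edge joins two different colors.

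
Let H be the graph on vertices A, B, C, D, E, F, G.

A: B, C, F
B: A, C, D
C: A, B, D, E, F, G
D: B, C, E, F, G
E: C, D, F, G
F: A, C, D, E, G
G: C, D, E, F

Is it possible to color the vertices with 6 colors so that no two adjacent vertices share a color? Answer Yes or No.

The chromatic number is 5. C, D, E, F, G are pairwise adjacent (a clique of size 5), so at least 5 colors are needed.
5 colors suffice: color red → {C}; color blue → {B, F}; color green → {A, D}; color yellow → {G}; color purple → {E}.
Since 6 ≥ 5, a proper 6-coloring certainly exists.

Yes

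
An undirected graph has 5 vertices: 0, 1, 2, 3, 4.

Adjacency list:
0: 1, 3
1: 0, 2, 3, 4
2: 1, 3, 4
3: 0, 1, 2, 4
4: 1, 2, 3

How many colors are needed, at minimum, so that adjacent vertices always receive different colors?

1, 2, 3, 4 are mutually adjacent (a clique of size 4), so at least 4 colors are needed.
4 colors suffice: 0=c, 1=a, 2=c, 3=b, 4=d. Every edge joins two different colors.

4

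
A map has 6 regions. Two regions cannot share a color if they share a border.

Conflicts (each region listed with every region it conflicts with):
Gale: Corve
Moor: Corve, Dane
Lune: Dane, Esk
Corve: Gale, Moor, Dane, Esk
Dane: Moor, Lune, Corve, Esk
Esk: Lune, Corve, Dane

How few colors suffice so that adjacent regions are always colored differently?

Corve, Dane, Esk pairwise conflict, so at least 3 colors are needed.
3 colors suffice: color 1 → {Lune, Corve}; color 2 → {Gale, Dane}; color 3 → {Moor, Esk}. Each listed conflict is separated.

3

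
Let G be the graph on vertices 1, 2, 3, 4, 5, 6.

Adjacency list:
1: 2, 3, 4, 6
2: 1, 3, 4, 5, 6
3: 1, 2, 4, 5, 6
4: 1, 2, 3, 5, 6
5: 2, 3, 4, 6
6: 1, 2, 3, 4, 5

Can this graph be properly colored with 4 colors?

1, 2, 3, 4, 6 are pairwise adjacent (a clique of size 5), so at least 5 colors are needed.
So 4 colors are not enough.

No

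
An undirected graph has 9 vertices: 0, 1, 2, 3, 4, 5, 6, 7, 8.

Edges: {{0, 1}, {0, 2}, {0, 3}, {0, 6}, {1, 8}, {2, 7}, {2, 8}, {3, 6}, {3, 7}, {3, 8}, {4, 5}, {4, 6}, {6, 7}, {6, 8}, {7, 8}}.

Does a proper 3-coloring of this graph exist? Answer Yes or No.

No

3, 6, 7, 8 form a clique, so at least 4 colors are needed.
So 3 colors are not enough.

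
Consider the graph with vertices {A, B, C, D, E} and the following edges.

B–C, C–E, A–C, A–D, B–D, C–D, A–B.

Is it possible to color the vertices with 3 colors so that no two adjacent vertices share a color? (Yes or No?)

No

A, B, C, D are pairwise adjacent (a clique of size 4), so at least 4 colors are needed.
So 3 colors are not enough.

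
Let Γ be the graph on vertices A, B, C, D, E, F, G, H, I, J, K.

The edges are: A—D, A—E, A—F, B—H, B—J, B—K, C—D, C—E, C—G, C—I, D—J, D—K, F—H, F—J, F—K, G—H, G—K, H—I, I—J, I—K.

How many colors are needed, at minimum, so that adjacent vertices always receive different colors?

2

B and J are adjacent, so at least 2 colors are needed.
2 colors suffice: color red → {A, C, H, J, K}; color blue → {B, D, E, F, G, I}. No two adjacent vertices share a color.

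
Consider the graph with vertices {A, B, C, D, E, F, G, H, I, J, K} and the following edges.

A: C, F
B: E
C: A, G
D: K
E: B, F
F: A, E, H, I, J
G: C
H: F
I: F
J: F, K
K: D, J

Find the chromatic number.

2

A and F are adjacent, so at least 2 colors are needed.
2 colors suffice: A=blue, B=red, C=red, D=blue, E=blue, F=red, G=blue, H=blue, I=blue, J=blue, K=red. Each edge has distinct colors on its endpoints.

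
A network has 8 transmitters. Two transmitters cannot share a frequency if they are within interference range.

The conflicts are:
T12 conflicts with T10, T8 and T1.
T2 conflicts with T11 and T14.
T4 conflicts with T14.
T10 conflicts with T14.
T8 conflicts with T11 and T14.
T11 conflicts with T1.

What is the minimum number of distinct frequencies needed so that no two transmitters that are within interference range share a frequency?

T11 and T1 conflict, so at least 2 frequencies are needed.
2 frequencies suffice: T12=1, T2=2, T4=2, T10=2, T8=2, T11=1, T1=2, T14=1. No two conflicting transmitters share a frequency.

2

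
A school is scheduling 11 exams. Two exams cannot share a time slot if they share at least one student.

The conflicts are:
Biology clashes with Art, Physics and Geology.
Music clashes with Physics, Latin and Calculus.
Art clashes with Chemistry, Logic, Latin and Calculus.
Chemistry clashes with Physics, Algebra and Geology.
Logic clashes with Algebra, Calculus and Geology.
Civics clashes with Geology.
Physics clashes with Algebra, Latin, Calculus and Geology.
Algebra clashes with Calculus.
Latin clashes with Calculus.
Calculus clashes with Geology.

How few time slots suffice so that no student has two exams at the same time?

4

Music, Physics, Latin, Calculus all conflict with each other, so at least 4 time slots are needed.
4 time slots suffice: time slot 1 → {Art, Civics, Physics}; time slot 2 → {Biology, Chemistry, Calculus}; time slot 3 → {Algebra, Latin, Geology}; time slot 4 → {Music, Logic}. Every pair that conflicts lands in different time slots.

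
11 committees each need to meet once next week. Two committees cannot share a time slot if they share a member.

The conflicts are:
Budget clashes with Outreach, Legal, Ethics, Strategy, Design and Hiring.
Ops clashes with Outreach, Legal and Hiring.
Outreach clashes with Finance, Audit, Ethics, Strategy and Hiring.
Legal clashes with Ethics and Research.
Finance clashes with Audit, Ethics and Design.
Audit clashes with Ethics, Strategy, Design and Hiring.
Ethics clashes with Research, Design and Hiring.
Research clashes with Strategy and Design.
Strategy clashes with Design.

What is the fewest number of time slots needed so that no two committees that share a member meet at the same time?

4

Budget, Outreach, Ethics, Hiring all conflict with each other, so at least 4 time slots are needed.
4 time slots suffice: Budget=3, Ops=1, Outreach=2, Legal=2, Finance=4, Audit=3, Ethics=1, Research=3, Strategy=1, Design=2, Hiring=4. Each listed conflict is separated.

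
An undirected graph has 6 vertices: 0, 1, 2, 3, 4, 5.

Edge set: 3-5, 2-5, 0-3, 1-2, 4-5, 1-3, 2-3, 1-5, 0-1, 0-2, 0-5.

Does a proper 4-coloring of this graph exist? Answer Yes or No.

No

0, 1, 2, 3, 5 are mutually adjacent (a clique of size 5), so at least 5 colors are needed.
So 4 colors are not enough.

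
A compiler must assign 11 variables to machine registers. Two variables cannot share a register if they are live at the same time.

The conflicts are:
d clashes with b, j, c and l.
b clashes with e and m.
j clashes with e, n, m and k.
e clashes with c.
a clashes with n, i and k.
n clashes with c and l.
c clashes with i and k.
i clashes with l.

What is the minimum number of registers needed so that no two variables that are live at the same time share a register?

2

n and c conflict, so at least 2 registers are needed.
2 registers suffice: register 1 → {b, j, a, c, l}; register 2 → {d, e, n, i, m, k}. No two conflicting variables share a register.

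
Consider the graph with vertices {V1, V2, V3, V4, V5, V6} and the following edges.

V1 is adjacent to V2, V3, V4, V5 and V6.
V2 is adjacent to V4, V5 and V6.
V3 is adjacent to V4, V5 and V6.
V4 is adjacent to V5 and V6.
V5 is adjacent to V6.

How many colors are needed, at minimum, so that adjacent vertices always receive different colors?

5

V1, V2, V4, V5, V6 are mutually adjacent (a clique of size 5), so at least 5 colors are needed.
5 colors suffice: color red → {V6}; color blue → {V4}; color green → {V1}; color yellow → {V5}; color purple → {V2, V3}. Every edge joins two different colors.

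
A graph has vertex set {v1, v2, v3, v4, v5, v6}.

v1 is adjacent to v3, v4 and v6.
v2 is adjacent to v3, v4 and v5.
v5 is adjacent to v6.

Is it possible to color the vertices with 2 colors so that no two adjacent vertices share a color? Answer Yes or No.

The cycle v6-v5-v2-v4-v1-v6 has odd length 5, so it cannot be 2-colored; at least 3 colors are needed.
So 2 colors are not enough.

No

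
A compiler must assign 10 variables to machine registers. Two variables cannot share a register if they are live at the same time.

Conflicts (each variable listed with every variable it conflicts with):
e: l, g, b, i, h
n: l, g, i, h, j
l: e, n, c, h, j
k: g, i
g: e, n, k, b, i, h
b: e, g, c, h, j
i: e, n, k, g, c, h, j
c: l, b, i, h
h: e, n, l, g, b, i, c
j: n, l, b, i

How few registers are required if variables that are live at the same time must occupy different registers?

n, g, i, h pairwise conflict, so at least 4 registers are needed.
4 registers suffice: register 1 → {l, b, i}; register 2 → {k, h, j}; register 3 → {g, c}; register 4 → {e, n}. Each listed conflict is separated.

4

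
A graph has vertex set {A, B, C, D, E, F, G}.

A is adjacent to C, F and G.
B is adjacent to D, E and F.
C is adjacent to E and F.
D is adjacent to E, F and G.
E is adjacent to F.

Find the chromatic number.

B, D, E, F are mutually adjacent (a clique of size 4), so at least 4 colors are needed.
One proper 4-coloring: A=blue, B=yellow, C=green, D=green, E=blue, F=red, G=red. Every edge joins two different colors.

4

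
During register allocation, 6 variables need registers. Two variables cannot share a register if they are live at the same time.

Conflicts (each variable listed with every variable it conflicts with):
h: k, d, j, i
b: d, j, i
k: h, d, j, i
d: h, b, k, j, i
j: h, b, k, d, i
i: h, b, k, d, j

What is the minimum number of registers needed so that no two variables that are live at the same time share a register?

5

h, k, d, j, i all conflict with each other, so at least 5 registers are needed.
5 registers suffice: register 1 → {d}; register 2 → {i}; register 3 → {j}; register 4 → {h, b}; register 5 → {k}. Every pair that conflicts lands in different registers.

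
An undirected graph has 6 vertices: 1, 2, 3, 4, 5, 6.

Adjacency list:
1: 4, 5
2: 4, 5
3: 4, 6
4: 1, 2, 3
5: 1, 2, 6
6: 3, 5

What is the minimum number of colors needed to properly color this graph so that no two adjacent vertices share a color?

3

The cycle 4-1-5-6-3-4 has odd length 5, so it cannot be 2-colored; at least 3 colors are needed.
3 colors suffice: color a → {4, 5}; color b → {1, 2, 3}; color c → {6}. Every edge joins two different colors.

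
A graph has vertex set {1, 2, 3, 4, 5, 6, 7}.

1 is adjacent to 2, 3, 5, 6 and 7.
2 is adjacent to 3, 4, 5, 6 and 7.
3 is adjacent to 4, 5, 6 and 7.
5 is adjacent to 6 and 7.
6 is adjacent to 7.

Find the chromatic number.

1, 2, 3, 5, 6, 7 form a clique, so at least 6 colors are needed.
6 colors suffice: 1=f, 2=a, 3=b, 4=c, 5=c, 6=d, 7=e. No two adjacent vertices share a color.

6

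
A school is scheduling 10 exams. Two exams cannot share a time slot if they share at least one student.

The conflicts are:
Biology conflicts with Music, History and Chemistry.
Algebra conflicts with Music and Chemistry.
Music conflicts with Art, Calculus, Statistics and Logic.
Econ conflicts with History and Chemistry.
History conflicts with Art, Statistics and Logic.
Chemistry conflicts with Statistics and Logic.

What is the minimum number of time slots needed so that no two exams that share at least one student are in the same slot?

History and Statistics conflict, so at least 2 time slots are needed.
2 time slots suffice: time slot 1 → {Music, History, Chemistry}; time slot 2 → {Biology, Algebra, Econ, Art, Calculus, Statistics, Logic}. Every pair that conflicts lands in different time slots.

2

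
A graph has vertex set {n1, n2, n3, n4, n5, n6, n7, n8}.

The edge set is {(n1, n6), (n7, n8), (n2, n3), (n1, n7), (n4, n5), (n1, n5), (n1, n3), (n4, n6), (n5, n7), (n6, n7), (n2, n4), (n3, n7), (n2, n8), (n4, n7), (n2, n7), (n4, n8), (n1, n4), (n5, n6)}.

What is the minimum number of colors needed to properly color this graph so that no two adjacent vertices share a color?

n1, n4, n5, n6, n7 are pairwise adjacent (a clique of size 5), so at least 5 colors are needed.
5 colors suffice: color 1 → {n7}; color 2 → {n3, n4}; color 3 → {n1, n2}; color 4 → {n6, n8}; color 5 → {n5}. Every edge joins two different colors.

5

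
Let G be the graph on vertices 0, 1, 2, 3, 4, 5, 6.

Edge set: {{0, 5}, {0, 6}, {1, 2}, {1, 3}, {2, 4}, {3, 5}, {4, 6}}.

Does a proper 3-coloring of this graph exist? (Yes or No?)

The chromatic number is 3. The cycle 1-2-4-6-0-5-3-1 has odd length 7, so it cannot be 2-colored; at least 3 colors are needed.
3 colors suffice: 0=b, 1=c, 2=a, 3=b, 4=b, 5=a, 6=a.
That is already a proper 3-coloring.

Yes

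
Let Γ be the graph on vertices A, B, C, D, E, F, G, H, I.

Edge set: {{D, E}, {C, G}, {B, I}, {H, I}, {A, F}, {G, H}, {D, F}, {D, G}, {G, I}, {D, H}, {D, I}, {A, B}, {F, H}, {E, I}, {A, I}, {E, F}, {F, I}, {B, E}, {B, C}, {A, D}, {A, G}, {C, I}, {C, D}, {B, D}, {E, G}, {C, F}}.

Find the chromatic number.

B, C, D, I are pairwise adjacent (a clique of size 4), so at least 4 colors are needed.
4 colors suffice: color red → {I}; color blue → {D}; color green → {B, F, G}; color yellow → {A, C, E, H}. No two adjacent vertices share a color.

4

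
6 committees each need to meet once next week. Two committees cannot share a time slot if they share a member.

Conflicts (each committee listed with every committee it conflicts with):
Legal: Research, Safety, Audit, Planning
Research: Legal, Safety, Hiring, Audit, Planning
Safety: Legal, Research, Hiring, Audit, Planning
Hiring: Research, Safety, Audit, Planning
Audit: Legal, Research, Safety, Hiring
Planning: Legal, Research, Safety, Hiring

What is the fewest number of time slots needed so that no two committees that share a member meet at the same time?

4

Legal, Research, Safety, Audit pairwise conflict, so at least 4 time slots are needed.
A valid assignment using 4 time slots: Legal=4, Research=2, Safety=1, Hiring=4, Audit=3, Planning=3. Each listed conflict is separated.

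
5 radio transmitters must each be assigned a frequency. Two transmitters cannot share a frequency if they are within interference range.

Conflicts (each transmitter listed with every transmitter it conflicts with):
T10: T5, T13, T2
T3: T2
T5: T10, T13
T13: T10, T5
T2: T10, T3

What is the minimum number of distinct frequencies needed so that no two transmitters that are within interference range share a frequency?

T10, T5, T13 pairwise conflict, so at least 3 frequencies are needed.
3 frequencies suffice: frequency 1 → {T10, T3}; frequency 2 → {T13, T2}; frequency 3 → {T5}. No two conflicting transmitters share a frequency.

3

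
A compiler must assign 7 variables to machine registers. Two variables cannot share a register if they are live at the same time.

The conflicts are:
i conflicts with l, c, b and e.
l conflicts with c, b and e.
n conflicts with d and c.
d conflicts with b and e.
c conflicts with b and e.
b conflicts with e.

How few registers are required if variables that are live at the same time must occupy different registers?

5

i, l, c, b, e pairwise conflict, so at least 5 registers are needed.
5 registers suffice: i=5, l=4, n=1, d=3, c=3, b=2, e=1. Every pair that conflicts lands in different registers.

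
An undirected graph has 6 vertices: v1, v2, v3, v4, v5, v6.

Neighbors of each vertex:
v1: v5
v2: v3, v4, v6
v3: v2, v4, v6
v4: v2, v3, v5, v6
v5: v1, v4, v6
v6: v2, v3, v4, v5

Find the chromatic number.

4

v2, v3, v4, v6 are pairwise adjacent (a clique of size 4), so at least 4 colors are needed.
A valid assignment using 4 colors: v1=1, v2=3, v3=4, v4=1, v5=3, v6=2. Each edge has distinct colors on its endpoints.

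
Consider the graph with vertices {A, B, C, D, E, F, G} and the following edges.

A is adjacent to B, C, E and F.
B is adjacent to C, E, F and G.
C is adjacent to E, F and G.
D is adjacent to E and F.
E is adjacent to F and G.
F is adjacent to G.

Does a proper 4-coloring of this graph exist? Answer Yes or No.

B, C, E, F, G are pairwise adjacent (a clique of size 5), so at least 5 colors are needed.
So 4 colors are not enough.

No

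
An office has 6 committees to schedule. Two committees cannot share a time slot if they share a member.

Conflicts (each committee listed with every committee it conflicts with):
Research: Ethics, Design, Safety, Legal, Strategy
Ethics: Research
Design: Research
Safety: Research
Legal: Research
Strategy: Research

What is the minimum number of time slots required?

2

Research and Safety conflict, so at least 2 time slots are needed.
A valid assignment using 2 time slots: Research=1, Ethics=2, Design=2, Safety=2, Legal=2, Strategy=2. Every pair that conflicts lands in different time slots.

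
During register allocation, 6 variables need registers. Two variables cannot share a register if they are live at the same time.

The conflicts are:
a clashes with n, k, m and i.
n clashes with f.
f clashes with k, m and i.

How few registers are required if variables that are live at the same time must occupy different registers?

2

n and f conflict, so at least 2 registers are needed.
2 registers suffice: a=1, n=2, f=1, k=2, m=2, i=2. Every pair that conflicts lands in different registers.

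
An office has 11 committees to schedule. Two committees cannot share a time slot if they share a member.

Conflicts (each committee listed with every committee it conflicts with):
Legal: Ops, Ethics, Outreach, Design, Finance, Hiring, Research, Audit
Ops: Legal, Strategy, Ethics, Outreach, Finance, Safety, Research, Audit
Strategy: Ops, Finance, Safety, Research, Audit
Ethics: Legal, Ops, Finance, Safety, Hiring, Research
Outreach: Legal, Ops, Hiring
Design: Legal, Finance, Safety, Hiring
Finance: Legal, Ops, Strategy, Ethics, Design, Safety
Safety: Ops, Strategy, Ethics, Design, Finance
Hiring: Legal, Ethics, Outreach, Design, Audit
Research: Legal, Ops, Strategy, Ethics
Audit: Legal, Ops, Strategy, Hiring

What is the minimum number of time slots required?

Legal, Ops, Ethics, Research are mutually in conflict, so at least 4 time slots are needed.
4 time slots suffice: time slot 1 → {Ops, Hiring}; time slot 2 → {Legal, Safety}; time slot 3 → {Strategy, Ethics, Outreach, Design}; time slot 4 → {Finance, Research, Audit}. Each listed conflict is separated.

4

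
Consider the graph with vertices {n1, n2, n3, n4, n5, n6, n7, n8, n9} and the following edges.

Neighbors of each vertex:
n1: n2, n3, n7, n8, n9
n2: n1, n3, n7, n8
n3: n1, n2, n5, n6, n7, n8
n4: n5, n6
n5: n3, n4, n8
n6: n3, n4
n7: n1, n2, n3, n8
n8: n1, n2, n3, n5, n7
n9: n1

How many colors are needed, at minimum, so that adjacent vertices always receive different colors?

n1, n2, n3, n7, n8 are mutually adjacent (a clique of size 5), so at least 5 colors are needed.
5 colors suffice: color red → {n3, n4, n9}; color blue → {n1, n5, n6}; color green → {n8}; color yellow → {n7}; color purple → {n2}. Each edge has distinct colors on its endpoints.

5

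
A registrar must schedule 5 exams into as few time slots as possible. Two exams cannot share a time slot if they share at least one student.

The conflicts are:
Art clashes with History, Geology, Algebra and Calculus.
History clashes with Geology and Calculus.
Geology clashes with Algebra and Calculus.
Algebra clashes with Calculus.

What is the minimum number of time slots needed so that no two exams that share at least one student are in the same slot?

4

Art, Geology, Algebra, Calculus all conflict with each other, so at least 4 time slots are needed.
4 time slots suffice: time slot 1 → {Calculus}; time slot 2 → {Geology}; time slot 3 → {Art}; time slot 4 → {History, Algebra}. Each listed conflict is separated.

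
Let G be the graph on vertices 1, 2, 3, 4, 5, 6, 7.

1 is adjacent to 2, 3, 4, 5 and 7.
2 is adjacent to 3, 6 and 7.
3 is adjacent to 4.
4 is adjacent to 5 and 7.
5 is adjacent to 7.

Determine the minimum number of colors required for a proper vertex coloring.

1, 4, 5, 7 are mutually adjacent (a clique of size 4), so at least 4 colors are needed.
A valid assignment using 4 colors: 1=red, 2=blue, 3=green, 4=blue, 5=yellow, 6=red, 7=green. Each edge has distinct colors on its endpoints.

4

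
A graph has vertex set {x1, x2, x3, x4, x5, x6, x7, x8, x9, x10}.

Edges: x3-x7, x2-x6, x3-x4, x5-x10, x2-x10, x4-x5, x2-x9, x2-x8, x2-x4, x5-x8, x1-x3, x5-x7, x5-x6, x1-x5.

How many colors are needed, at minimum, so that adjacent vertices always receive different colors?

x5 and x7 are adjacent, so at least 2 colors are needed.
2 colors suffice: color 1 → {x2, x3, x5}; color 2 → {x1, x4, x6, x7, x8, x9, x10}. Every edge joins two different colors.

2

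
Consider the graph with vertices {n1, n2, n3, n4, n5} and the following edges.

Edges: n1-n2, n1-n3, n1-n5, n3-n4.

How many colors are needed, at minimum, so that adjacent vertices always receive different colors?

n1 and n3 are adjacent, so at least 2 colors are needed.
One proper 2-coloring: n1=R, n2=B, n3=B, n4=R, n5=B. Each edge has distinct colors on its endpoints.

2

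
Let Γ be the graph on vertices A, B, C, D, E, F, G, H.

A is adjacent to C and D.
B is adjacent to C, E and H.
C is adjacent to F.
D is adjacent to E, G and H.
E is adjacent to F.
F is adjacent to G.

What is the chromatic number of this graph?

3

The cycle F-E-D-A-C-F has odd length 5, so it cannot be 2-colored; at least 3 colors are needed.
3 colors suffice: A=2, B=3, C=1, D=1, E=2, F=3, G=2, H=2. No two adjacent vertices share a color.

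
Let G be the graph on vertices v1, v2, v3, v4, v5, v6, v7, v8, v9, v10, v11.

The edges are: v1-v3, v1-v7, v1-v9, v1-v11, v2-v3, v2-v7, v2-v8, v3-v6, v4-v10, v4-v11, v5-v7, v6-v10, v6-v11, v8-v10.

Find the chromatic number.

The cycle v2-v3-v6-v10-v8-v2 has odd length 5, so it cannot be 2-colored; at least 3 colors are needed.
A valid assignment using 3 colors: v1=1, v2=1, v3=2, v4=1, v5=1, v6=1, v7=2, v8=3, v9=2, v10=2, v11=2. Every edge joins two different colors.

3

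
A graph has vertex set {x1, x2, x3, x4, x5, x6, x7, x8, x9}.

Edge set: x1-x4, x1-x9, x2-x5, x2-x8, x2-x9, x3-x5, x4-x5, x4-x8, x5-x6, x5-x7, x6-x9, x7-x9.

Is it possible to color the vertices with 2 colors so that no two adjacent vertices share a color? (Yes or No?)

No

The cycle x9-x6-x5-x4-x1-x9 has odd length 5, so it cannot be 2-colored; at least 3 colors are needed.
So 2 colors are not enough.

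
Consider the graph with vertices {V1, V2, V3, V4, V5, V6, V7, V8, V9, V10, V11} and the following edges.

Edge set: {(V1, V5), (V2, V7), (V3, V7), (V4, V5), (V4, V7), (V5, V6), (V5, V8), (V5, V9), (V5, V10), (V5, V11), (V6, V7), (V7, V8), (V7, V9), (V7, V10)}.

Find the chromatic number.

2

V7 and V9 are adjacent, so at least 2 colors are needed.
2 colors suffice: color 1 → {V5, V7}; color 2 → {V1, V2, V3, V4, V6, V8, V9, V10, V11}. Every edge joins two different colors.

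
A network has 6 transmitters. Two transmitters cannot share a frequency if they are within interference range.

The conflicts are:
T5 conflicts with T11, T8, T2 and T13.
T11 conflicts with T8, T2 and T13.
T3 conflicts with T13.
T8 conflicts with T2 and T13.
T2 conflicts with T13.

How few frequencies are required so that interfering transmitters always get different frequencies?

T5, T11, T8, T2, T13 all conflict with each other, so at least 5 frequencies are needed.
5 frequencies suffice: frequency 1 → {T13}; frequency 2 → {T5, T3}; frequency 3 → {T2}; frequency 4 → {T8}; frequency 5 → {T11}. Every pair that conflicts lands in different frequencies.

5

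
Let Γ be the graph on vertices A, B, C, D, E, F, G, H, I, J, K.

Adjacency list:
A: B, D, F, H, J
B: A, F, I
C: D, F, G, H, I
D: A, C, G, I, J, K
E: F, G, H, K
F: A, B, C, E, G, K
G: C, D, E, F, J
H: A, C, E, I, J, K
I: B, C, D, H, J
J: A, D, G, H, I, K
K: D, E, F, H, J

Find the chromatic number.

3

C, F, G are pairwise adjacent, so at least 3 colors are needed.
A valid assignment using 3 colors: A=3, B=2, C=2, D=1, E=2, F=1, G=3, H=1, I=3, J=2, K=3. Each edge has distinct colors on its endpoints.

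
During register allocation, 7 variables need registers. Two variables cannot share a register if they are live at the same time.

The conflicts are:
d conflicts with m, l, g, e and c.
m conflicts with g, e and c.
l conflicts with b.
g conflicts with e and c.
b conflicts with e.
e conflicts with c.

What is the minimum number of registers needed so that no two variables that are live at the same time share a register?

d, m, g, e, c are mutually in conflict, so at least 5 registers are needed.
5 registers suffice: d=1, m=3, l=2, g=4, b=1, e=2, c=5. No two conflicting variables share a register.

5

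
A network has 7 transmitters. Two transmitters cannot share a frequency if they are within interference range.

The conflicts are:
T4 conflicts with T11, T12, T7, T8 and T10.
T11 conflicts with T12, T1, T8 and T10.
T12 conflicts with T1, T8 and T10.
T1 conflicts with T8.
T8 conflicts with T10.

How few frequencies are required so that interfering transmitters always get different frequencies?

T4, T11, T12, T8, T10 all conflict with each other, so at least 5 frequencies are needed.
5 frequencies suffice: frequency 1 → {T11, T7}; frequency 2 → {T8}; frequency 3 → {T12}; frequency 4 → {T4, T1}; frequency 5 → {T10}. Each listed conflict is separated.

5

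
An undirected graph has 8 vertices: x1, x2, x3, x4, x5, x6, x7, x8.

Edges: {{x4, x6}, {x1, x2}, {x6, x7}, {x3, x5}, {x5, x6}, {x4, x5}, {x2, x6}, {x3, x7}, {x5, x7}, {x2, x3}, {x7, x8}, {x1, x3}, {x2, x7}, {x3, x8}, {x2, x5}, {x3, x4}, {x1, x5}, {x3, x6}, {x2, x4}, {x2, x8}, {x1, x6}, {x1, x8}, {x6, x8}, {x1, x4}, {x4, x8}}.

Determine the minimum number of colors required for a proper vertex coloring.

6

x1, x2, x3, x4, x5, x6 are mutually adjacent (a clique of size 6), so at least 6 colors are needed.
6 colors suffice: color 1 → {x3}; color 2 → {x2}; color 3 → {x6}; color 4 → {x1, x7}; color 5 → {x5, x8}; color 6 → {x4}. Each edge has distinct colors on its endpoints.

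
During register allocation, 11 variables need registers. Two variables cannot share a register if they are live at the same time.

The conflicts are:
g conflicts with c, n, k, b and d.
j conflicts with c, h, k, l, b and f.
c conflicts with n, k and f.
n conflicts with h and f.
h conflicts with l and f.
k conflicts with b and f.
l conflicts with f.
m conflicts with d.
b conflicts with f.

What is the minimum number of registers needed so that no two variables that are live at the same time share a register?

j, c, k, f are mutually in conflict, so at least 4 registers are needed.
Using 4 registers: g=1, j=2, c=4, n=2, h=3, k=3, l=4, m=1, b=4, f=1, d=2. Every pair that conflicts lands in different registers.

4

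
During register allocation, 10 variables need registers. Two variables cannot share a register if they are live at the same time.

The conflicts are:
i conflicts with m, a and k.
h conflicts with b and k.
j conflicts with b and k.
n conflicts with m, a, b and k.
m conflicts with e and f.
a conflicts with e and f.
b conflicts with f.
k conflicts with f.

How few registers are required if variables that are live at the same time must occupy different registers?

m and e conflict, so at least 2 registers are needed.
A valid assignment using 2 registers: i=2, h=2, j=2, n=2, m=1, a=1, e=2, b=1, k=1, f=2. No two conflicting variables share a register.

2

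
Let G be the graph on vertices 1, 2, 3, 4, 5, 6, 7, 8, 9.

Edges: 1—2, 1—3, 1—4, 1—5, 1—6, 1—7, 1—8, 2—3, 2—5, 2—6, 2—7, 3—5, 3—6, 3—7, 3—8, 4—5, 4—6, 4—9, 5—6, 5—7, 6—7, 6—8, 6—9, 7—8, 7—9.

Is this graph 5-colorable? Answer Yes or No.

No

1, 2, 3, 5, 6, 7 form a clique, so at least 6 colors are needed.
So 5 colors are not enough.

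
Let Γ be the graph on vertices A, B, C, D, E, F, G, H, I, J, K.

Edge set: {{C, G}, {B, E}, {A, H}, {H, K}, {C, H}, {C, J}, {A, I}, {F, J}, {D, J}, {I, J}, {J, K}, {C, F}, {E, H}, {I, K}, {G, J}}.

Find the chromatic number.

C, F, J form a triangle, so at least 3 colors are needed.
3 colors suffice: A=blue, B=red, C=blue, D=blue, E=blue, F=green, G=green, H=red, I=green, J=red, K=blue. Every edge joins two different colors.

3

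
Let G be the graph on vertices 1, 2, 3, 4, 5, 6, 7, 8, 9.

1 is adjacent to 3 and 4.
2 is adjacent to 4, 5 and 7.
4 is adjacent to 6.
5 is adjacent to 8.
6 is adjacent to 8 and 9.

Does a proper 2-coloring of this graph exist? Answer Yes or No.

No

The cycle 4-2-5-8-6-4 has odd length 5, so it cannot be 2-colored; at least 3 colors are needed.
So 2 colors are not enough.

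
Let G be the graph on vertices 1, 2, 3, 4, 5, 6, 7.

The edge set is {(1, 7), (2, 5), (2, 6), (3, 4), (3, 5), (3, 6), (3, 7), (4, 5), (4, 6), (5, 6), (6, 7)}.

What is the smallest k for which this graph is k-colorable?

4

3, 4, 5, 6 are mutually adjacent (a clique of size 4), so at least 4 colors are needed.
One proper 4-coloring: 1=red, 2=blue, 3=blue, 4=yellow, 5=green, 6=red, 7=green. Each edge has distinct colors on its endpoints.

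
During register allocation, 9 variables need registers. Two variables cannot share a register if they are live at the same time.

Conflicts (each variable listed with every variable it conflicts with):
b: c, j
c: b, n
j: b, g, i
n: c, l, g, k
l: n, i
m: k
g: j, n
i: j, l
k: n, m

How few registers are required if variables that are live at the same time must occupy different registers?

The cycle j-b-c-n-g-j has odd length 5, so it cannot be 2-colored; at least 3 registers are needed.
Using 3 registers: b=3, c=2, j=1, n=1, l=2, m=1, g=2, i=3, k=2. No two conflicting variables share a register.

3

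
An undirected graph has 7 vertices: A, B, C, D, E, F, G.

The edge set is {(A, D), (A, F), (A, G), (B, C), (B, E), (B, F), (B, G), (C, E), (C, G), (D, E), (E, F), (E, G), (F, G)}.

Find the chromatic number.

4

B, C, E, G form a clique, so at least 4 colors are needed.
4 colors suffice: color 1 → {D, G}; color 2 → {A, E}; color 3 → {C, F}; color 4 → {B}. Each edge has distinct colors on its endpoints.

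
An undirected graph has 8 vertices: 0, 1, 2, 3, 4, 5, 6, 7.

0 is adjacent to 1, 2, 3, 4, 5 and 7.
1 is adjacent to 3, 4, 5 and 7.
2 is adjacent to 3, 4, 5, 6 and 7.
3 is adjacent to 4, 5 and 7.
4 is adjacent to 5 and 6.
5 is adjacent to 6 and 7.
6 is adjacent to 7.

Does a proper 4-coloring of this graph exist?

No

0, 2, 3, 5, 7 are mutually adjacent (a clique of size 5), so at least 5 colors are needed.
So 4 colors are not enough.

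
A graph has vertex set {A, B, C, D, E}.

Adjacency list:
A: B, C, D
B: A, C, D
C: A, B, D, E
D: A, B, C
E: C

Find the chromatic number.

A, B, C, D form a clique, so at least 4 colors are needed.
4 colors suffice: color 1 → {C}; color 2 → {A, E}; color 3 → {B}; color 4 → {D}. Every edge joins two different colors.

4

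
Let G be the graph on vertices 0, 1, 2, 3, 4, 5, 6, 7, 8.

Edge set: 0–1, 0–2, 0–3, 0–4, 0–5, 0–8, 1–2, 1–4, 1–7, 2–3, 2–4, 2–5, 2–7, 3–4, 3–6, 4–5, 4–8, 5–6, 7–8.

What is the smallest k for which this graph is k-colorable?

0, 2, 4, 5 are mutually adjacent (a clique of size 4), so at least 4 colors are needed.
One proper 4-coloring: 0=green, 1=yellow, 2=blue, 3=yellow, 4=red, 5=yellow, 6=red, 7=red, 8=blue. Every edge joins two different colors.

4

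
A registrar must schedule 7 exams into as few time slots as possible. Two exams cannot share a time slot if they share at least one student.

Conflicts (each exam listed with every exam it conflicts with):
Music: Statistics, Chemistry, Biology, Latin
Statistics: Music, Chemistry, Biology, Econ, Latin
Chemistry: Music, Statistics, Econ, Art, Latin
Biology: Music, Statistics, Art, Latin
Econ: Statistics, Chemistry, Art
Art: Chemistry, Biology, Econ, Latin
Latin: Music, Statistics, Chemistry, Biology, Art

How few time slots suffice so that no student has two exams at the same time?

Music, Statistics, Biology, Latin all conflict with each other, so at least 4 time slots are needed.
4 time slots suffice: time slot 1 → {Econ, Latin}; time slot 2 → {Chemistry, Biology}; time slot 3 → {Statistics, Art}; time slot 4 → {Music}. Every pair that conflicts lands in different time slots.

4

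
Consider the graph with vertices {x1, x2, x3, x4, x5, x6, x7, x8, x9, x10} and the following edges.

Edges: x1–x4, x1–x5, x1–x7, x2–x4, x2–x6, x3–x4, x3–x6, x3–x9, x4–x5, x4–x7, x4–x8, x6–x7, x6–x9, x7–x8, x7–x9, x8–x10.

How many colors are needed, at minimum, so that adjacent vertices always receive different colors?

3

x4, x7, x8 are pairwise adjacent, so at least 3 colors are needed.
3 colors suffice: color 1 → {x4, x6, x10}; color 2 → {x2, x3, x5, x7}; color 3 → {x1, x8, x9}. No two adjacent vertices share a color.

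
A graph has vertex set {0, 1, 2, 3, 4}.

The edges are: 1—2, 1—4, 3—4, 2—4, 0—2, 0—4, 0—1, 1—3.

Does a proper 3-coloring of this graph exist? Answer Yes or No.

0, 1, 2, 4 are pairwise adjacent (a clique of size 4), so at least 4 colors are needed.
So 3 colors are not enough.

No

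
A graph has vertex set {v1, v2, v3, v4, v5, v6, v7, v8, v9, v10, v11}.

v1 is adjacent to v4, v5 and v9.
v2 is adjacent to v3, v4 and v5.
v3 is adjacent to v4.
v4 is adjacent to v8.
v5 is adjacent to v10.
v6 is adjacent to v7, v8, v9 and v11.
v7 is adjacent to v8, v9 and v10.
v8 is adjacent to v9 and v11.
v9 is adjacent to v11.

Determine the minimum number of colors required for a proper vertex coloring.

4

v6, v8, v9, v11 are mutually adjacent (a clique of size 4), so at least 4 colors are needed.
4 colors suffice: color R → {v3, v5, v8}; color B → {v4, v9, v10}; color G → {v1, v2, v7, v11}; color Y → {v6}. No two adjacent vertices share a color.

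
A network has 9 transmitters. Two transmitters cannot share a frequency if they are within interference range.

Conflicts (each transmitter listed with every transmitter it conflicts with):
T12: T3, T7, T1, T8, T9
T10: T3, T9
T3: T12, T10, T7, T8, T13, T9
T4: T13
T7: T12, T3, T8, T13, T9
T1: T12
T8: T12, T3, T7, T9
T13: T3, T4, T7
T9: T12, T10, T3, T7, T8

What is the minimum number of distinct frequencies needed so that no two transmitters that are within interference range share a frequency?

T12, T3, T7, T8, T9 are mutually in conflict, so at least 5 frequencies are needed.
5 frequencies suffice: frequency 1 → {T3, T4, T1}; frequency 2 → {T12, T10, T13}; frequency 3 → {T7}; frequency 4 → {T9}; frequency 5 → {T8}. No two conflicting transmitters share a frequency.

5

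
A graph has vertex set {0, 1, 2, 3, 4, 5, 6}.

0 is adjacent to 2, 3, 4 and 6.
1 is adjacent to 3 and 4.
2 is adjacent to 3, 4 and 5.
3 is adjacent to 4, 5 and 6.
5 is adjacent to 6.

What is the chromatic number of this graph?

0, 2, 3, 4 form a clique, so at least 4 colors are needed.
A valid assignment using 4 colors: 0=yellow, 1=green, 2=green, 3=red, 4=blue, 5=blue, 6=green. Every edge joins two different colors.

4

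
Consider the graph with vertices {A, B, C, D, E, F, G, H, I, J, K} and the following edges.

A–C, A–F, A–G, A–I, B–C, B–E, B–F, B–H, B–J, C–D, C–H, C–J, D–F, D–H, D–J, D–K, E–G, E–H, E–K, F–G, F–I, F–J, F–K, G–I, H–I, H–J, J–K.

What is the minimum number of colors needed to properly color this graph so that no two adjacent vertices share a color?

B, C, H, J are mutually adjacent (a clique of size 4), so at least 4 colors are needed.
One proper 4-coloring: A=2, B=3, C=4, D=3, E=2, F=1, G=3, H=1, I=4, J=2, K=4. Each edge has distinct colors on its endpoints.

4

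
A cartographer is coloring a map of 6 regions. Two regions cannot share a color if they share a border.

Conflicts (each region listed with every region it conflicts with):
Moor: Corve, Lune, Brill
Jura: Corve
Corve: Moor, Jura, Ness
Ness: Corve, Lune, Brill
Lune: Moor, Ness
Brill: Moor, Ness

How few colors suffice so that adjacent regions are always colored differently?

Moor and Lune conflict, so at least 2 colors are needed.
A valid assignment using 2 colors: Moor=1, Jura=1, Corve=2, Ness=1, Lune=2, Brill=2. Each listed conflict is separated.

2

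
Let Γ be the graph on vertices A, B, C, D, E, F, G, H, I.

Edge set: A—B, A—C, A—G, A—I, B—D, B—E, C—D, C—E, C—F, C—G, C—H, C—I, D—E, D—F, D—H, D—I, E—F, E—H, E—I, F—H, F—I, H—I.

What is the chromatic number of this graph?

C, D, E, F, H, I are mutually adjacent (a clique of size 6), so at least 6 colors are needed.
6 colors suffice: color 1 → {B, C}; color 2 → {A, D}; color 3 → {G, I}; color 4 → {E}; color 5 → {H}; color 6 → {F}. No two adjacent vertices share a color.

6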